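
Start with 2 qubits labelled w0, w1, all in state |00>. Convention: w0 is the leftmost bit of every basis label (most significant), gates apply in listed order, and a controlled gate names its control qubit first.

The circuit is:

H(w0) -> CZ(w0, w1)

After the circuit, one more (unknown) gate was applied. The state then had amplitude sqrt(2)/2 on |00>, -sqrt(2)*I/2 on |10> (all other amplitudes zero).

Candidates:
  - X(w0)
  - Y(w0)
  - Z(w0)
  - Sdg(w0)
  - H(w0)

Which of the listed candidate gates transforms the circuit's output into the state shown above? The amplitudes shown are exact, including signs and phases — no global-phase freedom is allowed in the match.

The applied gate was Sdg(w0).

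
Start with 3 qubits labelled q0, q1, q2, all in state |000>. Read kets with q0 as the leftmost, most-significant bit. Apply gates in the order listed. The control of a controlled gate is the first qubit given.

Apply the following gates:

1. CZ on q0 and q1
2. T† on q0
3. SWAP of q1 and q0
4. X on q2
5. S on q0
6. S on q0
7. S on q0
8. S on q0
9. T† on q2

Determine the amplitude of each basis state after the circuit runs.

After the circuit, the state carries amplitude exp(-I*pi/4) on |001>, and 0 on every other basis state. Key observation: gates 5-8 undo each other exactly, leaving only the rest of the circuit to track.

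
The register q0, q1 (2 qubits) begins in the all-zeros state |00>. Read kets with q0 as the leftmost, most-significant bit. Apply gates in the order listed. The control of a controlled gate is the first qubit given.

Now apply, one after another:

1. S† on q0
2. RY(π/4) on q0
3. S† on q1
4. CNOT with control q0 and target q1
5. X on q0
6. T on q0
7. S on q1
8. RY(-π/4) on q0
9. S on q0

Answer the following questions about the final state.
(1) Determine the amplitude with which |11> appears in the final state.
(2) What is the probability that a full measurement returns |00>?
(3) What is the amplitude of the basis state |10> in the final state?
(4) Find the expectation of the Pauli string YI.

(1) The final state's coefficient on |11> equals 1/2 - sqrt(2)/4.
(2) Outcome |00> occurs with probability 1/8.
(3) The final state's coefficient on |10> equals (sqrt(2) + 2)*exp(3*I*pi/4)/4.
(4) The observable YI averages to 1/2.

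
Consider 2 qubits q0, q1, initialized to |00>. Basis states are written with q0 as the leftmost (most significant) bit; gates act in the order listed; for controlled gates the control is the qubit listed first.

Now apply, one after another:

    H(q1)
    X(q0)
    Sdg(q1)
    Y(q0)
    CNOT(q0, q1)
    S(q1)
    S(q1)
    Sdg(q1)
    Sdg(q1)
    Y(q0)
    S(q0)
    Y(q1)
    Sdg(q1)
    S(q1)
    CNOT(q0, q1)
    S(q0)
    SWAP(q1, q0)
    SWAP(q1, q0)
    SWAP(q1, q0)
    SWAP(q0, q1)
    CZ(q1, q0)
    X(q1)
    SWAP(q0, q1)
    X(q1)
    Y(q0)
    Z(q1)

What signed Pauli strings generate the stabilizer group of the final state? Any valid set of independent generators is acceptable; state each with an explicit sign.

One valid set of independent stabilizer generators is +YI, +IZ (any independent generating set of the same group is equally correct).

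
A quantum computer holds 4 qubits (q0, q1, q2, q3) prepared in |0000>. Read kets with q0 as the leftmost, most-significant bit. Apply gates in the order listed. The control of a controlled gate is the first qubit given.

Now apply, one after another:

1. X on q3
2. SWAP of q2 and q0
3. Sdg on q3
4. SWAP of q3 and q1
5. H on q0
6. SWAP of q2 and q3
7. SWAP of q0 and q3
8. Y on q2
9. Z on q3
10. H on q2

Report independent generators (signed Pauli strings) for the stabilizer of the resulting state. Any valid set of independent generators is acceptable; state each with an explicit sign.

The stabilizer group can be generated by -IIXI, -IIIX, +ZIII, -IZII, among other valid generating sets.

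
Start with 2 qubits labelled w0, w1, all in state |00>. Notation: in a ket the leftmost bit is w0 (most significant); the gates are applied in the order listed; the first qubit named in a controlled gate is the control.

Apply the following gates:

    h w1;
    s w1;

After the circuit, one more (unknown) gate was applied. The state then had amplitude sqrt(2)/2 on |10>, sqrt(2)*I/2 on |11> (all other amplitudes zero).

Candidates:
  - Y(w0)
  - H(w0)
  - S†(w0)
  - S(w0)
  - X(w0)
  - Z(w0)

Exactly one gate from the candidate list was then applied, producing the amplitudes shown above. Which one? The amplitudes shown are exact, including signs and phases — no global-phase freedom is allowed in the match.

It was X(w0) that produced the state shown.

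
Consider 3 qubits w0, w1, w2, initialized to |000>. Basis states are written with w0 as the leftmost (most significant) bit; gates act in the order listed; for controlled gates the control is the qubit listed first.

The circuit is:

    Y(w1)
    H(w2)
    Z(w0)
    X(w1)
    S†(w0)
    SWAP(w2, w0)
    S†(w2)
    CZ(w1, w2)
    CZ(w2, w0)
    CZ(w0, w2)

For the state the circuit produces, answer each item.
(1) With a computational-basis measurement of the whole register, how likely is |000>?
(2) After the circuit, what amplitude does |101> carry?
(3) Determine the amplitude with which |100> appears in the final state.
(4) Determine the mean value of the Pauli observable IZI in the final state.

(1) The probability of measuring |000> is 1/2.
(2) |101> carries amplitude 0 in the final state.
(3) The final state's coefficient on |100> equals sqrt(2)*I/2.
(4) In the final state, IZI has expectation 1.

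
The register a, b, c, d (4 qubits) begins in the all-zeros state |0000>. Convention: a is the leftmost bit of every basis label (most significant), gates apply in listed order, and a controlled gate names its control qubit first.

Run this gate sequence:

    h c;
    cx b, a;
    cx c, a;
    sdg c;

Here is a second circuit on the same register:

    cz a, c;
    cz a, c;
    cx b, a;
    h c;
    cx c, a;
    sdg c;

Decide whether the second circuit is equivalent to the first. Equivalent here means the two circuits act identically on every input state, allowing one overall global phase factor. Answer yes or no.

Yes — the two circuits implement the same unitary up to a global phase.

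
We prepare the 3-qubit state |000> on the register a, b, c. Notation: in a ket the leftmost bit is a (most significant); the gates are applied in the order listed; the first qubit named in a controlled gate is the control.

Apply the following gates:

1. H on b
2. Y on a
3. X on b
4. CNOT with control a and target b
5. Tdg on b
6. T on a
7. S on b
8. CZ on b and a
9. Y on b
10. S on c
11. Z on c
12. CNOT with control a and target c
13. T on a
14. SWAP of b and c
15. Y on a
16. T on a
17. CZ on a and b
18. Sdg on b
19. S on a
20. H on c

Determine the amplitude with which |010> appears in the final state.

The amplitude on |010> is exp(3*I*pi/4)/2 + I/2.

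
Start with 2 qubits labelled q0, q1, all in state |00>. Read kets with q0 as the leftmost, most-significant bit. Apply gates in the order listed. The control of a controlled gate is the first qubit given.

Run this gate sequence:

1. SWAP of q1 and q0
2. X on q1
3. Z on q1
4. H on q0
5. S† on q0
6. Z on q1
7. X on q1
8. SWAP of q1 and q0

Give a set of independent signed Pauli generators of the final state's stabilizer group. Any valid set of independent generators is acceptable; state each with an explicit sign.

The stabilizer group can be generated by -IY, +ZI, among other valid generating sets.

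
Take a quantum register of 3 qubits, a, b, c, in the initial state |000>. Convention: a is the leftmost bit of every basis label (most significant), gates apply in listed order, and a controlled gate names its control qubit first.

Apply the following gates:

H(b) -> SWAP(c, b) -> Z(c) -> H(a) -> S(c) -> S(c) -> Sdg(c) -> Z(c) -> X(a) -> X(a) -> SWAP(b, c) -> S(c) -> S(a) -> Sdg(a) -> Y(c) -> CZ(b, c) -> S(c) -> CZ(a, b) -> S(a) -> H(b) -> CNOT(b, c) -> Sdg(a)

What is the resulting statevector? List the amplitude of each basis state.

The final amplitudes are 0 on |000>, sqrt(2)*(-1 + I)/4 on |001>, sqrt(2)*(-1 - I)/4 on |010>, 0 on |011>, 0 on |100>, sqrt(2)*(-1 - I)/4 on |101>, sqrt(2)*(-1 + I)/4 on |110>, 0 on |111>.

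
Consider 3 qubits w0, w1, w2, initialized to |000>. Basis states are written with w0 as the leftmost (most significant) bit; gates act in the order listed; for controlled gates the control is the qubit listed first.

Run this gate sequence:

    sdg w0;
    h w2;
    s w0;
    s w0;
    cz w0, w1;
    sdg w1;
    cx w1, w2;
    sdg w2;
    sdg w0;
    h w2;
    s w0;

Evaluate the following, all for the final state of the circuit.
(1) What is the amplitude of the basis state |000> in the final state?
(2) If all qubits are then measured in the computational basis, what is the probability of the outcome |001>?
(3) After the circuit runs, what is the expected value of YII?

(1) The final state's coefficient on |000> equals 1/2 - I/2.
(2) The probability of measuring |001> is 1/2.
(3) The observable YII averages to 0.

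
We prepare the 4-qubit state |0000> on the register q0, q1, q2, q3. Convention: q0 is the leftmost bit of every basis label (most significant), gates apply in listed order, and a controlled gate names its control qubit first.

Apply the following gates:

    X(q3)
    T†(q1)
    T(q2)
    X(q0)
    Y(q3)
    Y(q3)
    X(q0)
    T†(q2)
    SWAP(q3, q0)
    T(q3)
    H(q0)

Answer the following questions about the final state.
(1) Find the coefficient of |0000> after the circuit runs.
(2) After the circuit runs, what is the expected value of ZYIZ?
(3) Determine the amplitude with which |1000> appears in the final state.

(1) |0000> carries amplitude sqrt(2)/2 in the final state.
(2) In the final state, ZYIZ has expectation 0.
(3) The final state's coefficient on |1000> equals -sqrt(2)/2.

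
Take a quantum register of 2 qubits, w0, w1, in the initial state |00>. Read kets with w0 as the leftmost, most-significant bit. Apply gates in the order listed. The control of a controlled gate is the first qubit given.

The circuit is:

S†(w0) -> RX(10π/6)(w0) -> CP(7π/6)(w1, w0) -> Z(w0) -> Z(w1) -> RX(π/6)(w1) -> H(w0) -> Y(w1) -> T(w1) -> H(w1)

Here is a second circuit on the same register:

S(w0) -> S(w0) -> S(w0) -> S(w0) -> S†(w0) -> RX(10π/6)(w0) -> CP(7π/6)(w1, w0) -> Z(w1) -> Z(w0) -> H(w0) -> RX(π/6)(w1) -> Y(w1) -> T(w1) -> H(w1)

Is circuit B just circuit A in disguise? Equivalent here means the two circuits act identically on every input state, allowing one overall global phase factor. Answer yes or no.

Yes: on every input state the two circuits agree up to one overall phase factor.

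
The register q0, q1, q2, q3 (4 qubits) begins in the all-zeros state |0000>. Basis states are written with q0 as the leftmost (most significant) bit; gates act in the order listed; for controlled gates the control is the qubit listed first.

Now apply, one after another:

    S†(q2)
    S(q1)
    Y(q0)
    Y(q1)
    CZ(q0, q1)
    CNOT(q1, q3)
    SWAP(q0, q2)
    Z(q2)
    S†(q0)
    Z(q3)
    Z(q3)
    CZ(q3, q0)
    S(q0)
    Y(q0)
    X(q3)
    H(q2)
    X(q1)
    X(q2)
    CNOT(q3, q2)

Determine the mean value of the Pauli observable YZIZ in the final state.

The expectation value of YZIZ is 0.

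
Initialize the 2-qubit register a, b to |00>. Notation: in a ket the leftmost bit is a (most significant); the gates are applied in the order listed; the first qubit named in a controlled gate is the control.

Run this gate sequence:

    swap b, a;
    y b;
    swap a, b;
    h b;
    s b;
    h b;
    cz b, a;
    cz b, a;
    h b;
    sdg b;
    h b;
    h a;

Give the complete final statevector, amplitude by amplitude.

The resulting statevector has amplitude sqrt(2)*I/2 on |00>, 0 on |01>, -sqrt(2)*I/2 on |10>, 0 on |11>.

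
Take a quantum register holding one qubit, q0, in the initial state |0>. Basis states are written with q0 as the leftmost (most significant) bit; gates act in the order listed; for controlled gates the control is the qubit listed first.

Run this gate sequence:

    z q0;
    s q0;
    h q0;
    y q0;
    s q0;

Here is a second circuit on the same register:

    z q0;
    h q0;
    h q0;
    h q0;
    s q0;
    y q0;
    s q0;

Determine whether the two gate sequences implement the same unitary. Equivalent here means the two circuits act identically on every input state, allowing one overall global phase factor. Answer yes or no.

No, they are not equivalent — no single phase factor reconciles the two unitaries.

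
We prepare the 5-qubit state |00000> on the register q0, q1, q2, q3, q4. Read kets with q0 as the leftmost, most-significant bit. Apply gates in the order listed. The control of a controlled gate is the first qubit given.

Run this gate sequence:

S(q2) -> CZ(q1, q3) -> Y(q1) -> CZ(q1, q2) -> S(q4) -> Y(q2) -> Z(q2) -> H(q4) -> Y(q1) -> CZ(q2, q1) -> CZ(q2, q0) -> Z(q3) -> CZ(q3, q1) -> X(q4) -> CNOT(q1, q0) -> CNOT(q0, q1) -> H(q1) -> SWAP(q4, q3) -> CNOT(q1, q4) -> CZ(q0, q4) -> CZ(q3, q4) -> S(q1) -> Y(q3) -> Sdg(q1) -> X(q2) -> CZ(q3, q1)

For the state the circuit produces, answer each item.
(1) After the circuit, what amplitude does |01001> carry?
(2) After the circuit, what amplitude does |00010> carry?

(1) The amplitude on |01001> is 1/2.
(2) The amplitude on |00010> is 1/2.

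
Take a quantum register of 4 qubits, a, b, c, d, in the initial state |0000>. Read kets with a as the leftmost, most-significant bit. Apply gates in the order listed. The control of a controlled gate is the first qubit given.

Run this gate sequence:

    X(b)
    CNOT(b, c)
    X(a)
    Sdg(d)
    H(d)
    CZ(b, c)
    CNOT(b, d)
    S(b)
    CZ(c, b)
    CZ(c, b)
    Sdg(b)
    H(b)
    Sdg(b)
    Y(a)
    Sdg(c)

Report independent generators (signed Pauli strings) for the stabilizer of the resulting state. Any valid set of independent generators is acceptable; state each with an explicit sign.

The final state is stabilized by the group generated by +IYII, +IIIX, +ZIII, -IIZI; other independent generating sets are equally valid.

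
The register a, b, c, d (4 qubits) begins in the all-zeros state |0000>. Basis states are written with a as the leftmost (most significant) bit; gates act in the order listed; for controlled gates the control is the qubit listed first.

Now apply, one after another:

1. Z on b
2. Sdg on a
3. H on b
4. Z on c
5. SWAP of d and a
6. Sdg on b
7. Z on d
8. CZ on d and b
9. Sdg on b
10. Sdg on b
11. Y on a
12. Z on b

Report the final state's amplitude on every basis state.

The final amplitudes are sqrt(2)*I/2 on |1000>, sqrt(2)/2 on |1100>, and 0 on every other basis state.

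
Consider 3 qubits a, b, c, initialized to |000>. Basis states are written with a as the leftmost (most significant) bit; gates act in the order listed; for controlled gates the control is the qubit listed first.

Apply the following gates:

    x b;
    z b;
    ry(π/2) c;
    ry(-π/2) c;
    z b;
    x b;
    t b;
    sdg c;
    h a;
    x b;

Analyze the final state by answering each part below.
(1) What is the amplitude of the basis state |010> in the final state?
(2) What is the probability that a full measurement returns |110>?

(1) The final state's coefficient on |010> equals sqrt(2)/2. Key observation: gates 1-6 undo each other exactly, leaving only the rest of the circuit to track.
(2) A full measurement returns |110> with probability 1/2.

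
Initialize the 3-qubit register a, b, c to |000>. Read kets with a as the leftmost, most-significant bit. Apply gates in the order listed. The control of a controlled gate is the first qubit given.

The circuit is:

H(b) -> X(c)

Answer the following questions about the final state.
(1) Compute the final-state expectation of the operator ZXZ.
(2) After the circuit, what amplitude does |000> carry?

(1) In the final state, ZXZ has expectation -1.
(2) The amplitude on |000> is 0.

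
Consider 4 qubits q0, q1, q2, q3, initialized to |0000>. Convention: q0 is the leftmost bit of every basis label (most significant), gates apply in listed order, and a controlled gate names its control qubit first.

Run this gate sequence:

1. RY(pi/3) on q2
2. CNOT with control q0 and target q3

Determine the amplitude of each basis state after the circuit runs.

The final amplitudes are sqrt(3)/2 on |0000>, 1/2 on |0010>, and 0 on every other basis state.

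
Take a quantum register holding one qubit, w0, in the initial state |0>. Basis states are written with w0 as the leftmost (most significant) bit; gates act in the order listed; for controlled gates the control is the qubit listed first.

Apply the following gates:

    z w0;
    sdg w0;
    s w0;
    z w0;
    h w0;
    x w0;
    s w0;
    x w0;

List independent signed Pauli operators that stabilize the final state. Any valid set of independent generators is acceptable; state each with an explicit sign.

The final state is stabilized by the group generated by -Y; other independent generating sets are equally valid. Key observation: the block from step 1 through step 4 cancels to the identity and can be dropped.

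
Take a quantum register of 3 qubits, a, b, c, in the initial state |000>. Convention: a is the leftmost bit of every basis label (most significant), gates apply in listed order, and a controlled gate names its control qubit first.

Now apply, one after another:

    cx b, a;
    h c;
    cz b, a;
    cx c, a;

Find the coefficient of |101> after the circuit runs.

The final state's coefficient on |101> equals sqrt(2)/2.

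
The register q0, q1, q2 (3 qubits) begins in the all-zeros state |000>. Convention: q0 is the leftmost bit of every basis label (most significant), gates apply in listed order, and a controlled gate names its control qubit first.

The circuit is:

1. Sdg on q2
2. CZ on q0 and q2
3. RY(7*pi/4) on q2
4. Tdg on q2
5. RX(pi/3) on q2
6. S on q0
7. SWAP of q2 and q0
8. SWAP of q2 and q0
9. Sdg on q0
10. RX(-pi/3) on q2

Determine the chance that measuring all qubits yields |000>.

The probability of measuring |000> is sqrt(2)/4 + 1/2. Key observation: gates 5-10 undo each other exactly, leaving only the rest of the circuit to track.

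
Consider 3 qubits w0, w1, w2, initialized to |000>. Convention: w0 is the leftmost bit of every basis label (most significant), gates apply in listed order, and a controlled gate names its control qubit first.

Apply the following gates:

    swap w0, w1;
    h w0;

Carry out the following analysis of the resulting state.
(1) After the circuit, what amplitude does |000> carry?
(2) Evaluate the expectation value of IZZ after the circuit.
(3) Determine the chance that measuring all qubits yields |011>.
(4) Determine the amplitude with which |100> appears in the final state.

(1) The final state's coefficient on |000> equals sqrt(2)/2.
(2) The observable IZZ averages to 1.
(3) Outcome |011> occurs with probability 0.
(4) The final state's coefficient on |100> equals sqrt(2)/2.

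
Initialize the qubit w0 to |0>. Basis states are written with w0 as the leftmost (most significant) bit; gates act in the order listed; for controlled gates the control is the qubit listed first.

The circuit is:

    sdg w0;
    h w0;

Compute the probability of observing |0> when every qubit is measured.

The probability of measuring |0> is 1/2.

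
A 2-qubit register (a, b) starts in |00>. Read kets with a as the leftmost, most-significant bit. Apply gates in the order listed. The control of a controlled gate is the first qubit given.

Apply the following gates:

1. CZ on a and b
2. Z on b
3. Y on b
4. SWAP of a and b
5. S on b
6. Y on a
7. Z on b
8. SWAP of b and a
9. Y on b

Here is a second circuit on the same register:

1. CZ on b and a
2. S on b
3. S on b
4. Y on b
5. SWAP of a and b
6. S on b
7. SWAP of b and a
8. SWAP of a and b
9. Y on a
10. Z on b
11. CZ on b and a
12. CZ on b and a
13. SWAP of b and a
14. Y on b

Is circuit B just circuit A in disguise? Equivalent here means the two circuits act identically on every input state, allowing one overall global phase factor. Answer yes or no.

Yes: on every input state the two circuits agree up to one overall phase factor.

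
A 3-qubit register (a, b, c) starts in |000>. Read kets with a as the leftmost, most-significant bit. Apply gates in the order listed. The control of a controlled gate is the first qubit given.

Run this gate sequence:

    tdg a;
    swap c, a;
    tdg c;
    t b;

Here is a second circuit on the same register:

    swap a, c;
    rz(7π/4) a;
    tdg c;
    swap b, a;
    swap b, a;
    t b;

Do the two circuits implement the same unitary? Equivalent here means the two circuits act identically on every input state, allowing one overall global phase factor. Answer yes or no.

No — the two circuits implement different unitaries, even allowing a global phase.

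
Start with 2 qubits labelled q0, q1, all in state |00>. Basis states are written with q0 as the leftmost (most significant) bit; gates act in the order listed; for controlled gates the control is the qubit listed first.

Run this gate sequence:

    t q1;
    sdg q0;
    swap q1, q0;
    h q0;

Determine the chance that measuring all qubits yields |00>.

Outcome |00> occurs with probability 1/2.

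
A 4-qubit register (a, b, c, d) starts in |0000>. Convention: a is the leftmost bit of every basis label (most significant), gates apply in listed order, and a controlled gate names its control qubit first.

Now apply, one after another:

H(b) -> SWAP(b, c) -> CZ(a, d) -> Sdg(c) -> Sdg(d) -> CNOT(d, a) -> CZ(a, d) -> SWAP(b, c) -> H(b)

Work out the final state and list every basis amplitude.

The resulting statevector has amplitude 1/2 - I/2 on |0000>, 1/2 + I/2 on |0100>, and 0 on every other basis state.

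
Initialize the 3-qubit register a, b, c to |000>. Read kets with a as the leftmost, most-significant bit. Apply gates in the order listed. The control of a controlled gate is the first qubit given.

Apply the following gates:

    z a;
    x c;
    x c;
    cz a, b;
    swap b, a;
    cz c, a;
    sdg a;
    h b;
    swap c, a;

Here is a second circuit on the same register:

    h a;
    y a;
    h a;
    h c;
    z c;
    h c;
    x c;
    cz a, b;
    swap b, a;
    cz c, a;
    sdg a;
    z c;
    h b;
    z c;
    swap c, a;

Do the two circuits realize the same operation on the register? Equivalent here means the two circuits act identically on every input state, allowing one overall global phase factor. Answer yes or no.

No, they are not equivalent — no single phase factor reconciles the two unitaries.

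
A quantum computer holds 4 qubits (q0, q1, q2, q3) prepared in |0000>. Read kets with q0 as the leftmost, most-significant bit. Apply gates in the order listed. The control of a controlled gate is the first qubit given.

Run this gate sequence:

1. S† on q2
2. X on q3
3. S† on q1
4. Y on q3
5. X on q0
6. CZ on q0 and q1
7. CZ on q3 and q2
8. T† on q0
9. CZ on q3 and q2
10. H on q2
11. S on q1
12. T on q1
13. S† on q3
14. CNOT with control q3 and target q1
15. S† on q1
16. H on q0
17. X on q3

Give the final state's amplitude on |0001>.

|0001> carries amplitude -exp(I*pi/4)/2 in the final state.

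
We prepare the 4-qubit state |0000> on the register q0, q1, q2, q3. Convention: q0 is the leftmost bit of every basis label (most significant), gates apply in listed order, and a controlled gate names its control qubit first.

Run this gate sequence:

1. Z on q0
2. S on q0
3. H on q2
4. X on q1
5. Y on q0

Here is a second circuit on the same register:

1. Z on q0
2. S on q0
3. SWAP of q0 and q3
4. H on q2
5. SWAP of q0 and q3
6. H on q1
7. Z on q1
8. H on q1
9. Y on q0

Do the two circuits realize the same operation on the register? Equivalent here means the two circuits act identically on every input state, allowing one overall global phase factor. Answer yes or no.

Yes — the two circuits implement the same unitary up to a global phase.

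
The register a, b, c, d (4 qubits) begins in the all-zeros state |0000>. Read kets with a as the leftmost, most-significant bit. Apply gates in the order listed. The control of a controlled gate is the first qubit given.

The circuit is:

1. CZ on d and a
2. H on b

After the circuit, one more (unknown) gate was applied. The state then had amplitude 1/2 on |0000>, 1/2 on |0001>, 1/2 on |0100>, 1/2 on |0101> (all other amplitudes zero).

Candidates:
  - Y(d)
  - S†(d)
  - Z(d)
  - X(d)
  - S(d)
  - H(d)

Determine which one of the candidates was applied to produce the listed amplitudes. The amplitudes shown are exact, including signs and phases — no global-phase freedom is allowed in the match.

The unique candidate consistent with the amplitudes is H(d).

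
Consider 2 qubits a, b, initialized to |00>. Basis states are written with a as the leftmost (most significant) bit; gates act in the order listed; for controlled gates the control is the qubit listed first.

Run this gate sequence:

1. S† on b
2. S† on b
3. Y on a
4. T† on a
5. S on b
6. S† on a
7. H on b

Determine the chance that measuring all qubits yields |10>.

Outcome |10> occurs with probability 1/2.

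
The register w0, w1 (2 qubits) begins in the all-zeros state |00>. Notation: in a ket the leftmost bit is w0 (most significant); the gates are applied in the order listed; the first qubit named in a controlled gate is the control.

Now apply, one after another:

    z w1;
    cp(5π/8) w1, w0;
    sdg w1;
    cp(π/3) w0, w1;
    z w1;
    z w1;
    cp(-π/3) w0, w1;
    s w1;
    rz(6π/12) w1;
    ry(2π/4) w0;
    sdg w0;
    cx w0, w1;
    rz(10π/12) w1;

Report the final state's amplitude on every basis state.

After the circuit, the state carries amplitude -sqrt(2)*exp(I*pi/3)/2 on |00>, 0 on |01>, 0 on |10>, -sqrt(2)*exp(2*I*pi/3)/2 on |11>.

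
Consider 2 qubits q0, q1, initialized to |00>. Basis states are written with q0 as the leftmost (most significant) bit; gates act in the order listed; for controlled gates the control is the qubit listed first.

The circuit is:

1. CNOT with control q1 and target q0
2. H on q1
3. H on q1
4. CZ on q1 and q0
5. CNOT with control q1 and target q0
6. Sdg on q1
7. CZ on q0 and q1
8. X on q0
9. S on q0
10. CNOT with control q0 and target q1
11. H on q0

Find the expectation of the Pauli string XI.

In the final state, XI has expectation -1.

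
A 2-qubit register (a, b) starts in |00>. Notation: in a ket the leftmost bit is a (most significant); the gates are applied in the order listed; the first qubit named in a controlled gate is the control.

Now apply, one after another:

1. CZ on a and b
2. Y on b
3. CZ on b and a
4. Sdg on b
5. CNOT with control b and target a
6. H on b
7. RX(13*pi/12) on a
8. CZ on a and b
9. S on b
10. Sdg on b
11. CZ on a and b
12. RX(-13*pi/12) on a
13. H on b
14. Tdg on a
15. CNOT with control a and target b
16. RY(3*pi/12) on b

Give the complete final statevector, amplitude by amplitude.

After the circuit, the state carries amplitude 0 on |00>, 0 on |01>, -sqrt(sqrt(2) + 2)*exp(3*I*pi/4)/2 on |10>, -sqrt(2 - sqrt(2))*exp(3*I*pi/4)/2 on |11>.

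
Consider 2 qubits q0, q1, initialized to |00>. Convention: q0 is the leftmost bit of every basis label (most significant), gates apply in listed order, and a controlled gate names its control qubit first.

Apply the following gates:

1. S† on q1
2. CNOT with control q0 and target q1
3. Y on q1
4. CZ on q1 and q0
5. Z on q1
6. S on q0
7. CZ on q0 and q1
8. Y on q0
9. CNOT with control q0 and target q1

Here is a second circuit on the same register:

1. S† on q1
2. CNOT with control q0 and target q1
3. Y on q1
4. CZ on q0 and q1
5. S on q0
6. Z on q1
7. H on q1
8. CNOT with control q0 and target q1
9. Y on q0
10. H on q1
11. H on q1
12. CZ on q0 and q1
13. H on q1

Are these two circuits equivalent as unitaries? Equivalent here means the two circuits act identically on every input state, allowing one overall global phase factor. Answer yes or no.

Yes — the two circuits implement the same unitary up to a global phase.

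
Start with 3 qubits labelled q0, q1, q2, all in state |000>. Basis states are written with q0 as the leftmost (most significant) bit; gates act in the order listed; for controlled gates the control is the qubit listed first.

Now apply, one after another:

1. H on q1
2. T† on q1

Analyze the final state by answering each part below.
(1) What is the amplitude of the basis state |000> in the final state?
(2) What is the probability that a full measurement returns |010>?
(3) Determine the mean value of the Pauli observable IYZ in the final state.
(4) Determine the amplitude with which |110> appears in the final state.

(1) |000> carries amplitude sqrt(2)/2 in the final state.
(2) Outcome |010> occurs with probability 1/2.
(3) The observable IYZ averages to -sqrt(2)/2.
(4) The amplitude on |110> is 0.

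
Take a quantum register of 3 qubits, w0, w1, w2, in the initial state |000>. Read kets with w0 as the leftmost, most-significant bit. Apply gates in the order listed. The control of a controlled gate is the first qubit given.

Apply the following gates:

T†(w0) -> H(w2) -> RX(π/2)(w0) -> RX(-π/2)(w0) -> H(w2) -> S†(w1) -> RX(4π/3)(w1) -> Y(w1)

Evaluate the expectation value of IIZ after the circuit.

In the final state, IIZ has expectation 1. Key observation: steps 2-5 multiply out to the identity, so the circuit reduces to the remaining gates.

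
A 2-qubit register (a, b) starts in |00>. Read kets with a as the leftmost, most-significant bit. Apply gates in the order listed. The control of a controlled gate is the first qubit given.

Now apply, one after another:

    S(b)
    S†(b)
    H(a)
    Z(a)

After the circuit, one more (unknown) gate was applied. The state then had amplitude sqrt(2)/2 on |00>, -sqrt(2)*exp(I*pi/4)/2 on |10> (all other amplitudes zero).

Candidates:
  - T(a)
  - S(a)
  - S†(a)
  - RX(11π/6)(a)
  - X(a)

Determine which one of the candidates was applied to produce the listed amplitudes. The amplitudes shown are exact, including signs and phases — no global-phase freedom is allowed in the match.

It was T(a) that produced the state shown.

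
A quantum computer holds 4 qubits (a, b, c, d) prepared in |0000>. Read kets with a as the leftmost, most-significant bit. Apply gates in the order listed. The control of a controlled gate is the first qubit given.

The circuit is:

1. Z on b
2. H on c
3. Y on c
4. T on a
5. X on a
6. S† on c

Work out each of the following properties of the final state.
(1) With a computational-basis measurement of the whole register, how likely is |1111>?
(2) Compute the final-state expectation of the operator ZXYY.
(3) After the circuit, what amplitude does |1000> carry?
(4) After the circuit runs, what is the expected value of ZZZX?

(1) The probability of measuring |1111> is 0.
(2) The observable ZXYY averages to 0.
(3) |1000> carries amplitude -sqrt(2)*I/2 in the final state.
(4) The expectation value of ZZZX is 0.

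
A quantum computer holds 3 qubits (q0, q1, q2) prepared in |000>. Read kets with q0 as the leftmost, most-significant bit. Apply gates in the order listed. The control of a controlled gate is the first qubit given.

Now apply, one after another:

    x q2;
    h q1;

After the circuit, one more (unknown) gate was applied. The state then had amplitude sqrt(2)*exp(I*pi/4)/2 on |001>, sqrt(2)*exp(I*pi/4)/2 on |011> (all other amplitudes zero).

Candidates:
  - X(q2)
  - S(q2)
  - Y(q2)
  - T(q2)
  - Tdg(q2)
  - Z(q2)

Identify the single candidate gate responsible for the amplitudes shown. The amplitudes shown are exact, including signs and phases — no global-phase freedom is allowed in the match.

The unique candidate consistent with the amplitudes is T(q2).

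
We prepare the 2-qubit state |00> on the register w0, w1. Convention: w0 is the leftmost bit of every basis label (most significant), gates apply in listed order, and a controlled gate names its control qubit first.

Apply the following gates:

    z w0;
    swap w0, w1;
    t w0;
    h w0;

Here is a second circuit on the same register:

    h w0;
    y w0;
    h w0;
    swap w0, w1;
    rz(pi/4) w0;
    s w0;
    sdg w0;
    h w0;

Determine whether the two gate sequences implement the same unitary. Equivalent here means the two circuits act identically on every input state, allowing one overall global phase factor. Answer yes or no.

No — the two circuits implement different unitaries, even allowing a global phase.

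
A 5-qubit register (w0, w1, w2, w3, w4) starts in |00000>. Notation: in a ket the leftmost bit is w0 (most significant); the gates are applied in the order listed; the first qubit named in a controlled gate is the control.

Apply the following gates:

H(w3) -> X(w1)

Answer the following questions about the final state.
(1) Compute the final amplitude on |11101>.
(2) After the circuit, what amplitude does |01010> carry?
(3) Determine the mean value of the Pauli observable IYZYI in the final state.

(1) The amplitude on |11101> is 0.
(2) |01010> carries amplitude sqrt(2)/2 in the final state.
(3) The observable IYZYI averages to 0.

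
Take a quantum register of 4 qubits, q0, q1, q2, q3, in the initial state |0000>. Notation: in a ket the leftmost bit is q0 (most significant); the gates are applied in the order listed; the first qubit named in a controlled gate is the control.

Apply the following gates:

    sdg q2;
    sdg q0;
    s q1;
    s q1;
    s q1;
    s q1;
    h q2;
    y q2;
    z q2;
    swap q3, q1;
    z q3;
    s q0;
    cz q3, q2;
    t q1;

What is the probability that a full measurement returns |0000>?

Outcome |0000> occurs with probability 1/2. Key observation: the block from step 3 through step 6 cancels to the identity and can be dropped.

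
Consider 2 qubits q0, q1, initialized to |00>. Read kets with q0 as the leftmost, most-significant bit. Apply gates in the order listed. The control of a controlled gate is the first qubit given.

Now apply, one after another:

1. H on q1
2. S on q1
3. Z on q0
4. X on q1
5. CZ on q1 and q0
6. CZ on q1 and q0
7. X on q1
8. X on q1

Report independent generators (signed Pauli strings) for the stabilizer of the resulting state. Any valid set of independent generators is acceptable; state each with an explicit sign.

The final state is stabilized by the group generated by -IY, +ZI; other independent generating sets are equally valid. Key observation: gates 4-7 undo each other exactly, leaving only the rest of the circuit to track.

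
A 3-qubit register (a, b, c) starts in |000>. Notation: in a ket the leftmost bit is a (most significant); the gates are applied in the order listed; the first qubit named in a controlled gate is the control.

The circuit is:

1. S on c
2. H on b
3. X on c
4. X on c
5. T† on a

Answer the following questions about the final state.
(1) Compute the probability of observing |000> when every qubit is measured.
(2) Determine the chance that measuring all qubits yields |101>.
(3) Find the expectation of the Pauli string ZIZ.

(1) A full measurement returns |000> with probability 1/2. Key observation: steps 3-4 multiply out to the identity, so the circuit reduces to the remaining gates.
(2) A full measurement returns |101> with probability 0.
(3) The observable ZIZ averages to 1.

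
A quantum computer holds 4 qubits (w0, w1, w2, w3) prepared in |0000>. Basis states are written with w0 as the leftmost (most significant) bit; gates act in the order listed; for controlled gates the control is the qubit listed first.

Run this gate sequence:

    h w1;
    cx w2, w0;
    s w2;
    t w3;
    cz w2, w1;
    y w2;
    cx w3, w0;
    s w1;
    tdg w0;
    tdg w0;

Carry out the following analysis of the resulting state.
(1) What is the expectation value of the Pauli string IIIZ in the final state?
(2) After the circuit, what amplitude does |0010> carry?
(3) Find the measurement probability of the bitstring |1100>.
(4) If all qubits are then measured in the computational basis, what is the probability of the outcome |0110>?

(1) In the final state, IIIZ has expectation 1.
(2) |0010> carries amplitude sqrt(2)*I/2 in the final state.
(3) A full measurement returns |1100> with probability 0.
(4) A full measurement returns |0110> with probability 1/2.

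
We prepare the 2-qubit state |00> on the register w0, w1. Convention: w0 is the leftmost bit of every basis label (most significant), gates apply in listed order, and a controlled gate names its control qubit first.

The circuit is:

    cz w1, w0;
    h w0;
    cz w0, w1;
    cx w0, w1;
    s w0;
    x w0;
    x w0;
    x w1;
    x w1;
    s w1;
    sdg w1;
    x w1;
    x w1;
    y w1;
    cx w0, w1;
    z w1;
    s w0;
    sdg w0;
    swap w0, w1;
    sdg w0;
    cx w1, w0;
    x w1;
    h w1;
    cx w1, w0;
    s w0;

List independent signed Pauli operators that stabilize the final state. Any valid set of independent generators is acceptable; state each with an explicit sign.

The stabilizer group can be generated by -XI, -IY, among other valid generating sets. Key observation: the block from step 8 through step 13 cancels to the identity and can be dropped.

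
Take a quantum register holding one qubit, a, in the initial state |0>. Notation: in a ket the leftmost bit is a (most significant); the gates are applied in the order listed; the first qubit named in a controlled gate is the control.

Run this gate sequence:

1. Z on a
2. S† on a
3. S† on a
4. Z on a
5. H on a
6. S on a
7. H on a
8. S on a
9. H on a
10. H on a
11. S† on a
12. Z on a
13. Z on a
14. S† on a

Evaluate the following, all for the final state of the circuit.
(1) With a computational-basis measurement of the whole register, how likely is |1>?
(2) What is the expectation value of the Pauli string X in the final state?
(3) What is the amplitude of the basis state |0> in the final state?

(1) A full measurement returns |1> with probability 1/2.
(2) The observable X averages to -1.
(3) |0> carries amplitude 1/2 + I/2 in the final state.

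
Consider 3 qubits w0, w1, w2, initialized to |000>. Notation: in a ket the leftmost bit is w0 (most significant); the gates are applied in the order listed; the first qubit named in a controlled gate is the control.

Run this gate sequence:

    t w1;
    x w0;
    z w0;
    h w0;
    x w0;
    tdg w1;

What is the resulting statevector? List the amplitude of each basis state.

The resulting statevector has amplitude sqrt(2)/2 on |000>, -sqrt(2)/2 on |100>, and 0 on every other basis state.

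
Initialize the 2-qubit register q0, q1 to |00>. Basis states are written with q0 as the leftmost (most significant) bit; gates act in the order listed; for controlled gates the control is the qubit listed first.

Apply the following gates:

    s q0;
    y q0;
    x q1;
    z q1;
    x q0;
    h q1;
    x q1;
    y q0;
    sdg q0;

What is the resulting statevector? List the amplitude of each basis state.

After the circuit, the state carries amplitude 0 on |00>, 0 on |01>, sqrt(2)*I/2 on |10>, -sqrt(2)*I/2 on |11>.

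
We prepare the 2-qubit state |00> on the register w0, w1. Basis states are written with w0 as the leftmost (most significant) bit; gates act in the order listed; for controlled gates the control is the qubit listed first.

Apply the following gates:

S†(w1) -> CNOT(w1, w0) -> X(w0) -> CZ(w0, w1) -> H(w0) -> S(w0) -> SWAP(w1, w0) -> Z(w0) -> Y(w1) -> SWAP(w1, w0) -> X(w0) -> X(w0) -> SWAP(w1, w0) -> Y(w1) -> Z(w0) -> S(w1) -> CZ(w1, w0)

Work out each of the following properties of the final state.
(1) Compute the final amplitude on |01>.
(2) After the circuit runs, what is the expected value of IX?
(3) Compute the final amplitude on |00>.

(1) |01> carries amplitude sqrt(2)/2 in the final state. Key observation: gates 8-15 undo each other exactly, leaving only the rest of the circuit to track.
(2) The observable IX averages to 1.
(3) |00> carries amplitude sqrt(2)/2 in the final state.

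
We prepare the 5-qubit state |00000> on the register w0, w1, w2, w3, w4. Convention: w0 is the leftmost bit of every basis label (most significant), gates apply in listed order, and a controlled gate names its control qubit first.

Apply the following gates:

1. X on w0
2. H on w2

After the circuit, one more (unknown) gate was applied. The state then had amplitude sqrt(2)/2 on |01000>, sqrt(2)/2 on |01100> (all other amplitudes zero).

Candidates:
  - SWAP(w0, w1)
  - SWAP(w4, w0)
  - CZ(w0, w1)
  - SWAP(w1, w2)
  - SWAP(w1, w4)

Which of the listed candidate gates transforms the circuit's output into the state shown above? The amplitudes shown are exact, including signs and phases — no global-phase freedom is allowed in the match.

The unique candidate consistent with the amplitudes is SWAP(w0, w1).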